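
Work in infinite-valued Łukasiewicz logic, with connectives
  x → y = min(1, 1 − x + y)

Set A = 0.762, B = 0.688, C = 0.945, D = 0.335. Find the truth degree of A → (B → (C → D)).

0.940

C → D = min(1, 1 − 0.945 + 0.335) = min(1, 0.390) = 0.390
B → (C → D) = min(1, 1 − 0.688 + 0.390) = min(1, 0.702) = 0.702
A → (B → (C → D)) = min(1, 1 − 0.762 + 0.702) = min(1, 0.940) = 0.940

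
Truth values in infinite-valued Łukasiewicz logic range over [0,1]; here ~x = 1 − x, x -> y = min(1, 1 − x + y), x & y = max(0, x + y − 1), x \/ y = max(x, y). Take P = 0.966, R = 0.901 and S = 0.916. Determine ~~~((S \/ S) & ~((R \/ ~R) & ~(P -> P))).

S \/ S = max(0.916, 0.916) = 0.916
~R = 1 − 0.901 = 0.099
R \/ ~R = max(0.901, 0.099) = 0.901
P -> P = min(1, 1 − 0.966 + 0.966) = min(1, 1.000) = 1.000
~(P -> P) = 1 − 1.000 = 0.000
(R \/ ~R) & ~(P -> P) = max(0, 0.901 + 0.000 − 1) = max(0, -0.099) = 0.000
~((R \/ ~R) & ~(P -> P)) = 1 − 0.000 = 1.000
(S \/ S) & ~((R \/ ~R) & ~(P -> P)) = max(0, 0.916 + 1.000 − 1) = max(0, 0.916) = 0.916
~((S \/ S) & ~((R \/ ~R) & ~(P -> P))) = 1 − 0.916 = 0.084
~~((S \/ S) & ~((R \/ ~R) & ~(P -> P))) = 1 − 0.084 = 0.916
~~~((S \/ S) & ~((R \/ ~R) & ~(P -> P))) = 1 − 0.916 = 0.084

0.084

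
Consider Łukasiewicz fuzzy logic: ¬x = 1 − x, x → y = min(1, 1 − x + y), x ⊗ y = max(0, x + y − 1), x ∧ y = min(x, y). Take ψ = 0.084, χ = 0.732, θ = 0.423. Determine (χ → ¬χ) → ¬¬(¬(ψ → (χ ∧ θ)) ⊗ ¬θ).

¬χ = 1 − 0.732 = 0.268
χ → ¬χ = min(1, 1 − 0.732 + 0.268) = min(1, 0.536) = 0.536
χ ∧ θ = min(0.732, 0.423) = 0.423
ψ → (χ ∧ θ) = min(1, 1 − 0.084 + 0.423) = min(1, 1.339) = 1.000
¬(ψ → (χ ∧ θ)) = 1 − 1.000 = 0.000
¬θ = 1 − 0.423 = 0.577
¬(ψ → (χ ∧ θ)) ⊗ ¬θ = max(0, 0.000 + 0.577 − 1) = max(0, -0.423) = 0.000
¬(¬(ψ → (χ ∧ θ)) ⊗ ¬θ) = 1 − 0.000 = 1.000
¬¬(¬(ψ → (χ ∧ θ)) ⊗ ¬θ) = 1 − 1.000 = 0.000
(χ → ¬χ) → ¬¬(¬(ψ → (χ ∧ θ)) ⊗ ¬θ) = min(1, 1 − 0.536 + 0.000) = min(1, 0.464) = 0.464

0.464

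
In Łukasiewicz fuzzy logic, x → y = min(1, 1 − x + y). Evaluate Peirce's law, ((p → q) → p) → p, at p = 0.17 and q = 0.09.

p → q = min(1, 1 − 0.17 + 0.09) = min(1, 0.92) = 0.92
(p → q) → p = min(1, 1 − 0.92 + 0.17) = min(1, 0.25) = 0.25
((p → q) → p) → p = min(1, 1 − 0.25 + 0.17) = min(1, 0.92) = 0.92
(The value 0.92 < 1 shows this instance is not satisfied; not a Ł∞-tautology in general.)

0.92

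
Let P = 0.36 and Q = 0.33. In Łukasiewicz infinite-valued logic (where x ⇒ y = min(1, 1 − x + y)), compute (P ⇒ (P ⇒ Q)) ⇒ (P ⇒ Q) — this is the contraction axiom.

0.97

P ⇒ Q = min(1, 1 − 0.36 + 0.33) = min(1, 0.97) = 0.97
P ⇒ (P ⇒ Q) = min(1, 1 − 0.36 + 0.97) = min(1, 1.61) = 1.00
(P ⇒ (P ⇒ Q)) ⇒ (P ⇒ Q) = min(1, 1 − 1.00 + 0.97) = min(1, 0.97) = 0.97
(The value 0.97 < 1 shows this instance is not satisfied; fails in Ł∞ (the t-norm is not idempotent).)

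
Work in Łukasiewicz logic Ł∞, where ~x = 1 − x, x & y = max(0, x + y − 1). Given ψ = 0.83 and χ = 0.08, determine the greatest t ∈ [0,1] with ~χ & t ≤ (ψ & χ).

~χ = 1 − 0.08 = 0.92
So the left factor is ~χ = 0.92.
ψ & χ = max(0, 0.83 + 0.08 − 1) = max(0, -0.09) = 0.00
So the right-hand bound is ψ & χ = 0.00.
The residuum of the Łukasiewicz t-norm gives the supremum: min(1, 1 − 0.92 + 0.00).
1 − 0.92 + 0.00 = 0.08, so t = min(1, 0.08) = 0.08.
Check: 0.92 & 0.08 = max(0, 0.00) = 0.00 ≤ 0.00.

0.08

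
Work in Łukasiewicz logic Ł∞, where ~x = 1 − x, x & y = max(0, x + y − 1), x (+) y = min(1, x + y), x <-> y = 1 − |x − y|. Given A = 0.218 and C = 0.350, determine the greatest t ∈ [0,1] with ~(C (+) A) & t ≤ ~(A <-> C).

0.700

C (+) A = min(1, 0.350 + 0.218) = min(1, 0.568) = 0.568
~(C (+) A) = 1 − 0.568 = 0.432
So the left factor is ~(C (+) A) = 0.432.
A <-> C = 1 − |0.218 − 0.350| = 1 − 0.132 = 0.868
~(A <-> C) = 1 − 0.868 = 0.132
So the right-hand bound is ~(A <-> C) = 0.132.
The residuum of the Łukasiewicz t-norm gives the supremum: min(1, 1 − 0.432 + 0.132).
1 − 0.432 + 0.132 = 0.700, so t = min(1, 0.700) = 0.700.
Check: 0.432 & 0.700 = max(0, 0.132) = 0.132 ≤ 0.132.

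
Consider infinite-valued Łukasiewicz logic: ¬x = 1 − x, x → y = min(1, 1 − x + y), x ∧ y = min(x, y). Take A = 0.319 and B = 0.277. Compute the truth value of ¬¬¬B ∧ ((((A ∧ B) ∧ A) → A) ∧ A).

0.319

¬B = 1 − 0.277 = 0.723
¬¬B = 1 − 0.723 = 0.277
¬¬¬B = 1 − 0.277 = 0.723
A ∧ B = min(0.319, 0.277) = 0.277
(A ∧ B) ∧ A = min(0.277, 0.319) = 0.277
((A ∧ B) ∧ A) → A = min(1, 1 − 0.277 + 0.319) = min(1, 1.042) = 1.000
(((A ∧ B) ∧ A) → A) ∧ A = min(1.000, 0.319) = 0.319
¬¬¬B ∧ ((((A ∧ B) ∧ A) → A) ∧ A) = min(0.723, 0.319) = 0.319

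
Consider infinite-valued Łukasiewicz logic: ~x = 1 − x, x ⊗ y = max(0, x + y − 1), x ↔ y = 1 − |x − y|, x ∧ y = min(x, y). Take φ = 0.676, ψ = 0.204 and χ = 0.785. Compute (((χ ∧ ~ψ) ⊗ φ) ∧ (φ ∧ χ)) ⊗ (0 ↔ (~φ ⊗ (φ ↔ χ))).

0.246

~ψ = 1 − 0.204 = 0.796
χ ∧ ~ψ = min(0.785, 0.796) = 0.785
(χ ∧ ~ψ) ⊗ φ = max(0, 0.785 + 0.676 − 1) = max(0, 0.461) = 0.461
φ ∧ χ = min(0.676, 0.785) = 0.676
((χ ∧ ~ψ) ⊗ φ) ∧ (φ ∧ χ) = min(0.461, 0.676) = 0.461
~φ = 1 − 0.676 = 0.324
φ ↔ χ = 1 − |0.676 − 0.785| = 1 − 0.109 = 0.891
~φ ⊗ (φ ↔ χ) = max(0, 0.324 + 0.891 − 1) = max(0, 0.215) = 0.215
0 ↔ (~φ ⊗ (φ ↔ χ)) = 1 − |0.000 − 0.215| = 1 − 0.215 = 0.785
(((χ ∧ ~ψ) ⊗ φ) ∧ (φ ∧ χ)) ⊗ (0 ↔ (~φ ⊗ (φ ↔ χ))) = max(0, 0.461 + 0.785 − 1) = max(0, 0.246) = 0.246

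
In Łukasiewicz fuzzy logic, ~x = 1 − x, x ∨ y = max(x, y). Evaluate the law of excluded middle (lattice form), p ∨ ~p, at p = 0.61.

0.61

~p = 1 − 0.61 = 0.39
p ∨ ~p = max(0.61, 0.39) = 0.61
(The value 0.61 < 1 shows this instance is not satisfied; not a Ł∞-tautology — its value is max(a, 1−a).)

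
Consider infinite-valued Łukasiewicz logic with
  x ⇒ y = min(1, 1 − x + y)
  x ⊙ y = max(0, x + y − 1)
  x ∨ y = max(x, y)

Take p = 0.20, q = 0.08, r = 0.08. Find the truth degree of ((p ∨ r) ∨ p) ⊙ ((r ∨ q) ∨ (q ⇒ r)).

p ∨ r = max(0.20, 0.08) = 0.20
(p ∨ r) ∨ p = max(0.20, 0.20) = 0.20
r ∨ q = max(0.08, 0.08) = 0.08
q ⇒ r = min(1, 1 − 0.08 + 0.08) = min(1, 1.00) = 1.00
(r ∨ q) ∨ (q ⇒ r) = max(0.08, 1.00) = 1.00
((p ∨ r) ∨ p) ⊙ ((r ∨ q) ∨ (q ⇒ r)) = max(0, 0.20 + 1.00 − 1) = max(0, 0.20) = 0.20

0.20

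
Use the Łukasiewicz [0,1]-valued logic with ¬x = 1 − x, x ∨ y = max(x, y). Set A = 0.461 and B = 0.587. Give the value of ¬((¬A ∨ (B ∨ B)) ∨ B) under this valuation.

0.413

¬A = 1 − 0.461 = 0.539
B ∨ B = max(0.587, 0.587) = 0.587
¬A ∨ (B ∨ B) = max(0.539, 0.587) = 0.587
(¬A ∨ (B ∨ B)) ∨ B = max(0.587, 0.587) = 0.587
¬((¬A ∨ (B ∨ B)) ∨ B) = 1 − 0.587 = 0.413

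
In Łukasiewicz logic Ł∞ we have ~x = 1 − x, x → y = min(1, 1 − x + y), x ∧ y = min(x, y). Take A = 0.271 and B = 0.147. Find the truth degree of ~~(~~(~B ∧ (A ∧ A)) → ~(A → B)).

0.853

~B = 1 − 0.147 = 0.853
A ∧ A = min(0.271, 0.271) = 0.271
~B ∧ (A ∧ A) = min(0.853, 0.271) = 0.271
~(~B ∧ (A ∧ A)) = 1 − 0.271 = 0.729
~~(~B ∧ (A ∧ A)) = 1 − 0.729 = 0.271
A → B = min(1, 1 − 0.271 + 0.147) = min(1, 0.876) = 0.876
~(A → B) = 1 − 0.876 = 0.124
~~(~B ∧ (A ∧ A)) → ~(A → B) = min(1, 1 − 0.271 + 0.124) = min(1, 0.853) = 0.853
~(~~(~B ∧ (A ∧ A)) → ~(A → B)) = 1 − 0.853 = 0.147
~~(~~(~B ∧ (A ∧ A)) → ~(A → B)) = 1 − 0.147 = 0.853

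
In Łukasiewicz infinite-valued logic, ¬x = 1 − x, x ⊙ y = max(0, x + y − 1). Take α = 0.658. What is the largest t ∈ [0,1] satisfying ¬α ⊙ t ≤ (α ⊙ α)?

0.974

¬α = 1 − 0.658 = 0.342
So the left factor is ¬α = 0.342.
α ⊙ α = max(0, 0.658 + 0.658 − 1) = max(0, 0.316) = 0.316
So the right-hand bound is α ⊙ α = 0.316.
The residuum of the Łukasiewicz t-norm gives the supremum: min(1, 1 − 0.342 + 0.316).
1 − 0.342 + 0.316 = 0.974, so t = min(1, 0.974) = 0.974.
Check: 0.342 ⊙ 0.974 = max(0, 0.316) = 0.316 ≤ 0.316.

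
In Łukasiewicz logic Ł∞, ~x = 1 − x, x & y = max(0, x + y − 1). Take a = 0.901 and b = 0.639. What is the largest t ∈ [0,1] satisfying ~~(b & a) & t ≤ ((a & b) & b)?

0.639

b & a = max(0, 0.639 + 0.901 − 1) = max(0, 0.540) = 0.540
~(b & a) = 1 − 0.540 = 0.460
~~(b & a) = 1 − 0.460 = 0.540
So the left factor is ~~(b & a) = 0.540.
a & b = max(0, 0.901 + 0.639 − 1) = max(0, 0.540) = 0.540
(a & b) & b = max(0, 0.540 + 0.639 − 1) = max(0, 0.179) = 0.179
So the right-hand bound is (a & b) & b = 0.179.
The residuum of the Łukasiewicz t-norm gives the supremum: min(1, 1 − 0.540 + 0.179).
1 − 0.540 + 0.179 = 0.639, so t = min(1, 0.639) = 0.639.
Check: 0.540 & 0.639 = max(0, 0.179) = 0.179 ≤ 0.179.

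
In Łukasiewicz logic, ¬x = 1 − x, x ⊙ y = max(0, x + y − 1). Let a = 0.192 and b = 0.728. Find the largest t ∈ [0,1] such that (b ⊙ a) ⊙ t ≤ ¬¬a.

b ⊙ a = max(0, 0.728 + 0.192 − 1) = max(0, -0.080) = 0.000
So the left factor is b ⊙ a = 0.000.
¬a = 1 − 0.192 = 0.808
¬¬a = 1 − 0.808 = 0.192
So the right-hand bound is ¬¬a = 0.192.
The residuum of the Łukasiewicz t-norm gives the supremum: min(1, 1 − 0.000 + 0.192).
1 − 0.000 + 0.192 = 1.192, so t = min(1, 1.192) = 1.000.
Check: 0.000 ⊙ 1.000 = max(0, 0.000) = 0.000 ≤ 0.192.

1.000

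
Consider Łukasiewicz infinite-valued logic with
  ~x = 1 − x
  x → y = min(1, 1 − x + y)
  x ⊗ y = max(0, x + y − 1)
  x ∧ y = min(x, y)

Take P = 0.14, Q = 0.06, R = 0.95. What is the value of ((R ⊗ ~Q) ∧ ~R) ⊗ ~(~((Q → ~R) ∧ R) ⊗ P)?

~Q = 1 − 0.06 = 0.94
R ⊗ ~Q = max(0, 0.95 + 0.94 − 1) = max(0, 0.89) = 0.89
~R = 1 − 0.95 = 0.05
(R ⊗ ~Q) ∧ ~R = min(0.89, 0.05) = 0.05
Q → ~R = min(1, 1 − 0.06 + 0.05) = min(1, 0.99) = 0.99
(Q → ~R) ∧ R = min(0.99, 0.95) = 0.95
~((Q → ~R) ∧ R) = 1 − 0.95 = 0.05
~((Q → ~R) ∧ R) ⊗ P = max(0, 0.05 + 0.14 − 1) = max(0, -0.81) = 0.00
~(~((Q → ~R) ∧ R) ⊗ P) = 1 − 0.00 = 1.00
((R ⊗ ~Q) ∧ ~R) ⊗ ~(~((Q → ~R) ∧ R) ⊗ P) = max(0, 0.05 + 1.00 − 1) = max(0, 0.05) = 0.05

0.05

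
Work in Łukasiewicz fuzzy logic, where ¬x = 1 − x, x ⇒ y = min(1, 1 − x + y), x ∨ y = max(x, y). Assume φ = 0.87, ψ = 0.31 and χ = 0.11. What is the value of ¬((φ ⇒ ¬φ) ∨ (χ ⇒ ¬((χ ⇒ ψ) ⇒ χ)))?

0.00

¬φ = 1 − 0.87 = 0.13
φ ⇒ ¬φ = min(1, 1 − 0.87 + 0.13) = min(1, 0.26) = 0.26
χ ⇒ ψ = min(1, 1 − 0.11 + 0.31) = min(1, 1.20) = 1.00
(χ ⇒ ψ) ⇒ χ = min(1, 1 − 1.00 + 0.11) = min(1, 0.11) = 0.11
¬((χ ⇒ ψ) ⇒ χ) = 1 − 0.11 = 0.89
χ ⇒ ¬((χ ⇒ ψ) ⇒ χ) = min(1, 1 − 0.11 + 0.89) = min(1, 1.78) = 1.00
(φ ⇒ ¬φ) ∨ (χ ⇒ ¬((χ ⇒ ψ) ⇒ χ)) = max(0.26, 1.00) = 1.00
¬((φ ⇒ ¬φ) ∨ (χ ⇒ ¬((χ ⇒ ψ) ⇒ χ))) = 1 − 1.00 = 0.00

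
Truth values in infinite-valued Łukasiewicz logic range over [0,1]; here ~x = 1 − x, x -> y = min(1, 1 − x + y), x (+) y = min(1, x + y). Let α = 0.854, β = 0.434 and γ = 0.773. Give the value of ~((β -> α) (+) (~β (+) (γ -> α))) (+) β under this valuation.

0.434

β -> α = min(1, 1 − 0.434 + 0.854) = min(1, 1.420) = 1.000
~β = 1 − 0.434 = 0.566
γ -> α = min(1, 1 − 0.773 + 0.854) = min(1, 1.081) = 1.000
~β (+) (γ -> α) = min(1, 0.566 + 1.000) = min(1, 1.566) = 1.000
(β -> α) (+) (~β (+) (γ -> α)) = min(1, 1.000 + 1.000) = min(1, 2.000) = 1.000
~((β -> α) (+) (~β (+) (γ -> α))) = 1 − 1.000 = 0.000
~((β -> α) (+) (~β (+) (γ -> α))) (+) β = min(1, 0.000 + 0.434) = min(1, 0.434) = 0.434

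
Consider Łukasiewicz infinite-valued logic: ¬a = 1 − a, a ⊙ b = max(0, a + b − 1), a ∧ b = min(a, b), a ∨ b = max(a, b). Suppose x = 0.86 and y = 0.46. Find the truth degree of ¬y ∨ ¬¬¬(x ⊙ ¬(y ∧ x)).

0.60

¬y = 1 − 0.46 = 0.54
y ∧ x = min(0.46, 0.86) = 0.46
¬(y ∧ x) = 1 − 0.46 = 0.54
x ⊙ ¬(y ∧ x) = max(0, 0.86 + 0.54 − 1) = max(0, 0.40) = 0.40
¬(x ⊙ ¬(y ∧ x)) = 1 − 0.40 = 0.60
¬¬(x ⊙ ¬(y ∧ x)) = 1 − 0.60 = 0.40
¬¬¬(x ⊙ ¬(y ∧ x)) = 1 − 0.40 = 0.60
¬y ∨ ¬¬¬(x ⊙ ¬(y ∧ x)) = max(0.54, 0.60) = 0.60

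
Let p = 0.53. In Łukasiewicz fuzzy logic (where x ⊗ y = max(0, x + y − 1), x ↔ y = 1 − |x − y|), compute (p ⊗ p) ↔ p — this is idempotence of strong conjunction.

0.53

p ⊗ p = max(0, 0.53 + 0.53 − 1) = max(0, 0.06) = 0.06
(p ⊗ p) ↔ p = 1 − |0.06 − 0.53| = 1 − 0.47 = 0.53
(The value 0.53 < 1 shows this instance is not satisfied; fails in Ł∞ since a ⊗ a = max(0, 2a−1) ≠ a in general.)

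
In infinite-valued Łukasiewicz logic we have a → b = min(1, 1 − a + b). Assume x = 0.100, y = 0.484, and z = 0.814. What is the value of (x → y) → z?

0.814

x → y = min(1, 1 − 0.100 + 0.484) = min(1, 1.384) = 1.000
(x → y) → z = min(1, 1 − 1.000 + 0.814) = min(1, 0.814) = 0.814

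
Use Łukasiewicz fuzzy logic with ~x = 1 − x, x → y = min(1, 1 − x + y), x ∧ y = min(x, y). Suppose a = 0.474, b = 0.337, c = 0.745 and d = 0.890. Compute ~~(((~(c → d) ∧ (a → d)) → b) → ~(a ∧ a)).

c → d = min(1, 1 − 0.745 + 0.890) = min(1, 1.145) = 1.000
~(c → d) = 1 − 1.000 = 0.000
a → d = min(1, 1 − 0.474 + 0.890) = min(1, 1.416) = 1.000
~(c → d) ∧ (a → d) = min(0.000, 1.000) = 0.000
(~(c → d) ∧ (a → d)) → b = min(1, 1 − 0.000 + 0.337) = min(1, 1.337) = 1.000
a ∧ a = min(0.474, 0.474) = 0.474
~(a ∧ a) = 1 − 0.474 = 0.526
((~(c → d) ∧ (a → d)) → b) → ~(a ∧ a) = min(1, 1 − 1.000 + 0.526) = min(1, 0.526) = 0.526
~(((~(c → d) ∧ (a → d)) → b) → ~(a ∧ a)) = 1 − 0.526 = 0.474
~~(((~(c → d) ∧ (a → d)) → b) → ~(a ∧ a)) = 1 − 0.474 = 0.526

0.526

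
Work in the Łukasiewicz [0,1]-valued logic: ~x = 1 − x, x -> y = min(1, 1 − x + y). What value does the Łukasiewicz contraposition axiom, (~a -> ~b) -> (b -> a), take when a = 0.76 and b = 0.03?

1.00

~a = 1 − 0.76 = 0.24
~b = 1 − 0.03 = 0.97
~a -> ~b = min(1, 1 − 0.24 + 0.97) = min(1, 1.73) = 1.00
b -> a = min(1, 1 − 0.03 + 0.76) = min(1, 1.73) = 1.00
(~a -> ~b) -> (b -> a) = min(1, 1 − 1.00 + 1.00) = min(1, 1.00) = 1.00
(As expected: an axiom of Ł∞, always 1.)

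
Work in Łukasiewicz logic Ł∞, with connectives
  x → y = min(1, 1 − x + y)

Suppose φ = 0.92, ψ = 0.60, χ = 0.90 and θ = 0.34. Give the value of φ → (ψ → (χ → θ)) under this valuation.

χ → θ = min(1, 1 − 0.90 + 0.34) = min(1, 0.44) = 0.44
ψ → (χ → θ) = min(1, 1 − 0.60 + 0.44) = min(1, 0.84) = 0.84
φ → (ψ → (χ → θ)) = min(1, 1 − 0.92 + 0.84) = min(1, 0.92) = 0.92

0.92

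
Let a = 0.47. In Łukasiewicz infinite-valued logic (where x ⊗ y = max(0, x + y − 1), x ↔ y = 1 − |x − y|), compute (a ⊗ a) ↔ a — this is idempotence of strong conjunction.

0.53

a ⊗ a = max(0, 0.47 + 0.47 − 1) = max(0, -0.06) = 0.00
(a ⊗ a) ↔ a = 1 − |0.00 − 0.47| = 1 − 0.47 = 0.53
(The value 0.53 < 1 shows this instance is not satisfied; fails in Ł∞ since a ⊗ a = max(0, 2a−1) ≠ a in general.)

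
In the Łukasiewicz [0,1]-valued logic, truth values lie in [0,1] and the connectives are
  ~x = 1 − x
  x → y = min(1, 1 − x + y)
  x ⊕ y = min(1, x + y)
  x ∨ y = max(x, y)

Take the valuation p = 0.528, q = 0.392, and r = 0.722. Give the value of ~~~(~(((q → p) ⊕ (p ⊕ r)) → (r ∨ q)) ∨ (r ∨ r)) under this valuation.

q → p = min(1, 1 − 0.392 + 0.528) = min(1, 1.136) = 1.000
p ⊕ r = min(1, 0.528 + 0.722) = min(1, 1.250) = 1.000
(q → p) ⊕ (p ⊕ r) = min(1, 1.000 + 1.000) = min(1, 2.000) = 1.000
r ∨ q = max(0.722, 0.392) = 0.722
((q → p) ⊕ (p ⊕ r)) → (r ∨ q) = min(1, 1 − 1.000 + 0.722) = min(1, 0.722) = 0.722
~(((q → p) ⊕ (p ⊕ r)) → (r ∨ q)) = 1 − 0.722 = 0.278
r ∨ r = max(0.722, 0.722) = 0.722
~(((q → p) ⊕ (p ⊕ r)) → (r ∨ q)) ∨ (r ∨ r) = max(0.278, 0.722) = 0.722
~(~(((q → p) ⊕ (p ⊕ r)) → (r ∨ q)) ∨ (r ∨ r)) = 1 − 0.722 = 0.278
~~(~(((q → p) ⊕ (p ⊕ r)) → (r ∨ q)) ∨ (r ∨ r)) = 1 − 0.278 = 0.722
~~~(~(((q → p) ⊕ (p ⊕ r)) → (r ∨ q)) ∨ (r ∨ r)) = 1 − 0.722 = 0.278

0.278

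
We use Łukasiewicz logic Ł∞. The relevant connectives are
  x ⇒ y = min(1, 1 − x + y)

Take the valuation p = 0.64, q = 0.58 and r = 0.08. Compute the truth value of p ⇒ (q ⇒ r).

0.86

q ⇒ r = min(1, 1 − 0.58 + 0.08) = min(1, 0.50) = 0.50
p ⇒ (q ⇒ r) = min(1, 1 − 0.64 + 0.50) = min(1, 0.86) = 0.86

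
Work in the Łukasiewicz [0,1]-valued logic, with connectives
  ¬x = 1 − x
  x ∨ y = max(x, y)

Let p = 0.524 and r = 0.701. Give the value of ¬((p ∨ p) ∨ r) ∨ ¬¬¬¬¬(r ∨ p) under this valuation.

0.299

p ∨ p = max(0.524, 0.524) = 0.524
(p ∨ p) ∨ r = max(0.524, 0.701) = 0.701
¬((p ∨ p) ∨ r) = 1 − 0.701 = 0.299
r ∨ p = max(0.701, 0.524) = 0.701
¬(r ∨ p) = 1 − 0.701 = 0.299
¬¬(r ∨ p) = 1 − 0.299 = 0.701
¬¬¬(r ∨ p) = 1 − 0.701 = 0.299
¬¬¬¬(r ∨ p) = 1 − 0.299 = 0.701
¬¬¬¬¬(r ∨ p) = 1 − 0.701 = 0.299
¬((p ∨ p) ∨ r) ∨ ¬¬¬¬¬(r ∨ p) = max(0.299, 0.299) = 0.299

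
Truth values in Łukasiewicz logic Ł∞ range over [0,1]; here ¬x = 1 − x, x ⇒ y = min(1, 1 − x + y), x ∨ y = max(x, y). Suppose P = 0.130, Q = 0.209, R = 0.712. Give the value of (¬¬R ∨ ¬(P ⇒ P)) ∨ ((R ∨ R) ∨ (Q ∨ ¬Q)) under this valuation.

¬R = 1 − 0.712 = 0.288
¬¬R = 1 − 0.288 = 0.712
P ⇒ P = min(1, 1 − 0.130 + 0.130) = min(1, 1.000) = 1.000
¬(P ⇒ P) = 1 − 1.000 = 0.000
¬¬R ∨ ¬(P ⇒ P) = max(0.712, 0.000) = 0.712
R ∨ R = max(0.712, 0.712) = 0.712
¬Q = 1 − 0.209 = 0.791
Q ∨ ¬Q = max(0.209, 0.791) = 0.791
(R ∨ R) ∨ (Q ∨ ¬Q) = max(0.712, 0.791) = 0.791
(¬¬R ∨ ¬(P ⇒ P)) ∨ ((R ∨ R) ∨ (Q ∨ ¬Q)) = max(0.712, 0.791) = 0.791

0.791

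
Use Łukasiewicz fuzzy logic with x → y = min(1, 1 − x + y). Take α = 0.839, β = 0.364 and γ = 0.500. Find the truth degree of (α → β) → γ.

α → β = min(1, 1 − 0.839 + 0.364) = min(1, 0.525) = 0.525
(α → β) → γ = min(1, 1 − 0.525 + 0.500) = min(1, 0.975) = 0.975

0.975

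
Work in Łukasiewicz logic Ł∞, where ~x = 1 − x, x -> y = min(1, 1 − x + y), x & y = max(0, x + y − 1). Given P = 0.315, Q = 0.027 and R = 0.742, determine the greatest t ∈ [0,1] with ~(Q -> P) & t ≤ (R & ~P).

Q -> P = min(1, 1 − 0.027 + 0.315) = min(1, 1.288) = 1.000
~(Q -> P) = 1 − 1.000 = 0.000
So the left factor is ~(Q -> P) = 0.000.
~P = 1 − 0.315 = 0.685
R & ~P = max(0, 0.742 + 0.685 − 1) = max(0, 0.427) = 0.427
So the right-hand bound is R & ~P = 0.427.
The residuum of the Łukasiewicz t-norm gives the supremum: min(1, 1 − 0.000 + 0.427).
1 − 0.000 + 0.427 = 1.427, so t = min(1, 1.427) = 1.000.
Check: 0.000 & 1.000 = max(0, 0.000) = 0.000 ≤ 0.427.

1.000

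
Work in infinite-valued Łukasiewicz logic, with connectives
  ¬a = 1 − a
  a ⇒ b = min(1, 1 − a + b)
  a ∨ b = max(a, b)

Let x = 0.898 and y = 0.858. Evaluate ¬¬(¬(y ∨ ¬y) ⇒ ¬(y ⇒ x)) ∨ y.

0.858

¬y = 1 − 0.858 = 0.142
y ∨ ¬y = max(0.858, 0.142) = 0.858
¬(y ∨ ¬y) = 1 − 0.858 = 0.142
y ⇒ x = min(1, 1 − 0.858 + 0.898) = min(1, 1.040) = 1.000
¬(y ⇒ x) = 1 − 1.000 = 0.000
¬(y ∨ ¬y) ⇒ ¬(y ⇒ x) = min(1, 1 − 0.142 + 0.000) = min(1, 0.858) = 0.858
¬(¬(y ∨ ¬y) ⇒ ¬(y ⇒ x)) = 1 − 0.858 = 0.142
¬¬(¬(y ∨ ¬y) ⇒ ¬(y ⇒ x)) = 1 − 0.142 = 0.858
¬¬(¬(y ∨ ¬y) ⇒ ¬(y ⇒ x)) ∨ y = max(0.858, 0.858) = 0.858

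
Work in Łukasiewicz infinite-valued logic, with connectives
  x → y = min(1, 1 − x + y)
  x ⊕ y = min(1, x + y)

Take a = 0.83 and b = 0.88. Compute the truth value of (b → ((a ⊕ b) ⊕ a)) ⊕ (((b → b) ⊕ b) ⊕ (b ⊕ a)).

a ⊕ b = min(1, 0.83 + 0.88) = min(1, 1.71) = 1.00
(a ⊕ b) ⊕ a = min(1, 1.00 + 0.83) = min(1, 1.83) = 1.00
b → ((a ⊕ b) ⊕ a) = min(1, 1 − 0.88 + 1.00) = min(1, 1.12) = 1.00
b → b = min(1, 1 − 0.88 + 0.88) = min(1, 1.00) = 1.00
(b → b) ⊕ b = min(1, 1.00 + 0.88) = min(1, 1.88) = 1.00
b ⊕ a = min(1, 0.88 + 0.83) = min(1, 1.71) = 1.00
((b → b) ⊕ b) ⊕ (b ⊕ a) = min(1, 1.00 + 1.00) = min(1, 2.00) = 1.00
(b → ((a ⊕ b) ⊕ a)) ⊕ (((b → b) ⊕ b) ⊕ (b ⊕ a)) = min(1, 1.00 + 1.00) = min(1, 2.00) = 1.00

1.00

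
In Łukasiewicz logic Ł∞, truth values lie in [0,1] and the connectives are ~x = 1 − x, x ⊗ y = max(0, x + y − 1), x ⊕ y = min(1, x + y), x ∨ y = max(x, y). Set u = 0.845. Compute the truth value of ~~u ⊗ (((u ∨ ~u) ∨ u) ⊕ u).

~u = 1 − 0.845 = 0.155
~~u = 1 − 0.155 = 0.845
u ∨ ~u = max(0.845, 0.155) = 0.845
(u ∨ ~u) ∨ u = max(0.845, 0.845) = 0.845
((u ∨ ~u) ∨ u) ⊕ u = min(1, 0.845 + 0.845) = min(1, 1.690) = 1.000
~~u ⊗ (((u ∨ ~u) ∨ u) ⊕ u) = max(0, 0.845 + 1.000 − 1) = max(0, 0.845) = 0.845

0.845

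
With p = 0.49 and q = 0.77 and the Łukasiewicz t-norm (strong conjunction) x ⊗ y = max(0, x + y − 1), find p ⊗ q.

0.26

p ⊗ q = max(0, 0.49 + 0.77 − 1) = max(0, 0.26) = 0.26
For comparison, the Gödel (minimum) t-norm min(x, y) would give 0.49.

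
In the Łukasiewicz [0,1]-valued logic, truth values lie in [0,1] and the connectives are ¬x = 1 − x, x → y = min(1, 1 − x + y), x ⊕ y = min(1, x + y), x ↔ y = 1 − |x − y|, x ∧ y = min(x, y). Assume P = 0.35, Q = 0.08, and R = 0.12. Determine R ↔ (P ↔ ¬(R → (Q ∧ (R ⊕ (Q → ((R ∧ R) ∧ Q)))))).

R ∧ R = min(0.12, 0.12) = 0.12
(R ∧ R) ∧ Q = min(0.12, 0.08) = 0.08
Q → ((R ∧ R) ∧ Q) = min(1, 1 − 0.08 + 0.08) = min(1, 1.00) = 1.00
R ⊕ (Q → ((R ∧ R) ∧ Q)) = min(1, 0.12 + 1.00) = min(1, 1.12) = 1.00
Q ∧ (R ⊕ (Q → ((R ∧ R) ∧ Q))) = min(0.08, 1.00) = 0.08
R → (Q ∧ (R ⊕ (Q → ((R ∧ R) ∧ Q)))) = min(1, 1 − 0.12 + 0.08) = min(1, 0.96) = 0.96
¬(R → (Q ∧ (R ⊕ (Q → ((R ∧ R) ∧ Q))))) = 1 − 0.96 = 0.04
P ↔ ¬(R → (Q ∧ (R ⊕ (Q → ((R ∧ R) ∧ Q))))) = 1 − |0.35 − 0.04| = 1 − 0.31 = 0.69
R ↔ (P ↔ ¬(R → (Q ∧ (R ⊕ (Q → ((R ∧ R) ∧ Q)))))) = 1 − |0.12 − 0.69| = 1 − 0.57 = 0.43

0.43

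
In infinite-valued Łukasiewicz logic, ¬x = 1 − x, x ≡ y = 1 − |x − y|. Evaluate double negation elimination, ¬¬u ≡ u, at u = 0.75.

¬u = 1 − 0.75 = 0.25
¬¬u = 1 − 0.25 = 0.75
¬¬u ≡ u = 1 − |0.75 − 0.75| = 1 − 0.00 = 1.00
(As expected: always 1 in Ł∞ since negation is involutive.)

1.00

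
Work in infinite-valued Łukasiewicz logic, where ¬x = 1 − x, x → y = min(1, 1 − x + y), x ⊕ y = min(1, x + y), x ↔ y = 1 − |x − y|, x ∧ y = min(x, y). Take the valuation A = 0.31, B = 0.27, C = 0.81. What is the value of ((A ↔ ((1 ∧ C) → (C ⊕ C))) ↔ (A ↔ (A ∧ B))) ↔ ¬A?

1 ∧ C = min(1.00, 0.81) = 0.81
C ⊕ C = min(1, 0.81 + 0.81) = min(1, 1.62) = 1.00
(1 ∧ C) → (C ⊕ C) = min(1, 1 − 0.81 + 1.00) = min(1, 1.19) = 1.00
A ↔ ((1 ∧ C) → (C ⊕ C)) = 1 − |0.31 − 1.00| = 1 − 0.69 = 0.31
A ∧ B = min(0.31, 0.27) = 0.27
A ↔ (A ∧ B) = 1 − |0.31 − 0.27| = 1 − 0.04 = 0.96
(A ↔ ((1 ∧ C) → (C ⊕ C))) ↔ (A ↔ (A ∧ B)) = 1 − |0.31 − 0.96| = 1 − 0.65 = 0.35
¬A = 1 − 0.31 = 0.69
((A ↔ ((1 ∧ C) → (C ⊕ C))) ↔ (A ↔ (A ∧ B))) ↔ ¬A = 1 − |0.35 − 0.69| = 1 − 0.34 = 0.66

0.66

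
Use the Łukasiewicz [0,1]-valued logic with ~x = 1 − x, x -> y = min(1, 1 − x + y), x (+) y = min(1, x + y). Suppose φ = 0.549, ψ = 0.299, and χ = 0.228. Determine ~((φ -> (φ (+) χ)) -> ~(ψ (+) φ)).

φ (+) χ = min(1, 0.549 + 0.228) = min(1, 0.777) = 0.777
φ -> (φ (+) χ) = min(1, 1 − 0.549 + 0.777) = min(1, 1.228) = 1.000
ψ (+) φ = min(1, 0.299 + 0.549) = min(1, 0.848) = 0.848
~(ψ (+) φ) = 1 − 0.848 = 0.152
(φ -> (φ (+) χ)) -> ~(ψ (+) φ) = min(1, 1 − 1.000 + 0.152) = min(1, 0.152) = 0.152
~((φ -> (φ (+) χ)) -> ~(ψ (+) φ)) = 1 − 0.152 = 0.848

0.848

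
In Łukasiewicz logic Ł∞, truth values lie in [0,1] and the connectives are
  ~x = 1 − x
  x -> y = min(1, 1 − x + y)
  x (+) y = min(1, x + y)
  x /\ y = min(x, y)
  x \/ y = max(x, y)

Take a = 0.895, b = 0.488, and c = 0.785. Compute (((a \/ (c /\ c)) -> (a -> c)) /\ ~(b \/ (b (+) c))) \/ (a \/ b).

0.895

c /\ c = min(0.785, 0.785) = 0.785
a \/ (c /\ c) = max(0.895, 0.785) = 0.895
a -> c = min(1, 1 − 0.895 + 0.785) = min(1, 0.890) = 0.890
(a \/ (c /\ c)) -> (a -> c) = min(1, 1 − 0.895 + 0.890) = min(1, 0.995) = 0.995
b (+) c = min(1, 0.488 + 0.785) = min(1, 1.273) = 1.000
b \/ (b (+) c) = max(0.488, 1.000) = 1.000
~(b \/ (b (+) c)) = 1 − 1.000 = 0.000
((a \/ (c /\ c)) -> (a -> c)) /\ ~(b \/ (b (+) c)) = min(0.995, 0.000) = 0.000
a \/ b = max(0.895, 0.488) = 0.895
(((a \/ (c /\ c)) -> (a -> c)) /\ ~(b \/ (b (+) c))) \/ (a \/ b) = max(0.000, 0.895) = 0.895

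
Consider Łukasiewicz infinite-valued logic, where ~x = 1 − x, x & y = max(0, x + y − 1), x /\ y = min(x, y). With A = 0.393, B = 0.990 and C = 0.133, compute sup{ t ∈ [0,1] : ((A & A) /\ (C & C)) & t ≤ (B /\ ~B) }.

1.000

A & A = max(0, 0.393 + 0.393 − 1) = max(0, -0.214) = 0.000
C & C = max(0, 0.133 + 0.133 − 1) = max(0, -0.734) = 0.000
(A & A) /\ (C & C) = min(0.000, 0.000) = 0.000
So the left factor is (A & A) /\ (C & C) = 0.000.
~B = 1 − 0.990 = 0.010
B /\ ~B = min(0.990, 0.010) = 0.010
So the right-hand bound is B /\ ~B = 0.010.
The residuum of the Łukasiewicz t-norm gives the supremum: min(1, 1 − 0.000 + 0.010).
1 − 0.000 + 0.010 = 1.010, so t = min(1, 1.010) = 1.000.
Check: 0.000 & 1.000 = max(0, 0.000) = 0.000 ≤ 0.010.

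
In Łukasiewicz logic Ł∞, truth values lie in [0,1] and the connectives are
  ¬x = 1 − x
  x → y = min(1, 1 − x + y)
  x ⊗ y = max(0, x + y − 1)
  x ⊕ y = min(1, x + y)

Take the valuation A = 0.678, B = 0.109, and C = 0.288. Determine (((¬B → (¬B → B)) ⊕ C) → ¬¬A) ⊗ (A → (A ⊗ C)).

¬B = 1 − 0.109 = 0.891
¬B → B = min(1, 1 − 0.891 + 0.109) = min(1, 0.218) = 0.218
¬B → (¬B → B) = min(1, 1 − 0.891 + 0.218) = min(1, 0.327) = 0.327
(¬B → (¬B → B)) ⊕ C = min(1, 0.327 + 0.288) = min(1, 0.615) = 0.615
¬A = 1 − 0.678 = 0.322
¬¬A = 1 − 0.322 = 0.678
((¬B → (¬B → B)) ⊕ C) → ¬¬A = min(1, 1 − 0.615 + 0.678) = min(1, 1.063) = 1.000
A ⊗ C = max(0, 0.678 + 0.288 − 1) = max(0, -0.034) = 0.000
A → (A ⊗ C) = min(1, 1 − 0.678 + 0.000) = min(1, 0.322) = 0.322
(((¬B → (¬B → B)) ⊕ C) → ¬¬A) ⊗ (A → (A ⊗ C)) = max(0, 1.000 + 0.322 − 1) = max(0, 0.322) = 0.322

0.322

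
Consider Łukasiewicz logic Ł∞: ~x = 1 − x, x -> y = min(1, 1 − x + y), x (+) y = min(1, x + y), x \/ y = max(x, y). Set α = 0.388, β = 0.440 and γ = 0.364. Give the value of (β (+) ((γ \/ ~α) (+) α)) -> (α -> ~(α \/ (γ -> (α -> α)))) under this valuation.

0.612

~α = 1 − 0.388 = 0.612
γ \/ ~α = max(0.364, 0.612) = 0.612
(γ \/ ~α) (+) α = min(1, 0.612 + 0.388) = min(1, 1.000) = 1.000
β (+) ((γ \/ ~α) (+) α) = min(1, 0.440 + 1.000) = min(1, 1.440) = 1.000
α -> α = min(1, 1 − 0.388 + 0.388) = min(1, 1.000) = 1.000
γ -> (α -> α) = min(1, 1 − 0.364 + 1.000) = min(1, 1.636) = 1.000
α \/ (γ -> (α -> α)) = max(0.388, 1.000) = 1.000
~(α \/ (γ -> (α -> α))) = 1 − 1.000 = 0.000
α -> ~(α \/ (γ -> (α -> α))) = min(1, 1 − 0.388 + 0.000) = min(1, 0.612) = 0.612
(β (+) ((γ \/ ~α) (+) α)) -> (α -> ~(α \/ (γ -> (α -> α)))) = min(1, 1 − 1.000 + 0.612) = min(1, 0.612) = 0.612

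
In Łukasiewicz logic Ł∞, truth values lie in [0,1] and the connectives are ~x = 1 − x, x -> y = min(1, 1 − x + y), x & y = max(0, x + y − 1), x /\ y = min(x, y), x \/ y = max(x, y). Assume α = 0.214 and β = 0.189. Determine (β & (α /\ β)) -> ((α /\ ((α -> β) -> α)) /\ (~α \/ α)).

α /\ β = min(0.214, 0.189) = 0.189
β & (α /\ β) = max(0, 0.189 + 0.189 − 1) = max(0, -0.622) = 0.000
α -> β = min(1, 1 − 0.214 + 0.189) = min(1, 0.975) = 0.975
(α -> β) -> α = min(1, 1 − 0.975 + 0.214) = min(1, 0.239) = 0.239
α /\ ((α -> β) -> α) = min(0.214, 0.239) = 0.214
~α = 1 − 0.214 = 0.786
~α \/ α = max(0.786, 0.214) = 0.786
(α /\ ((α -> β) -> α)) /\ (~α \/ α) = min(0.214, 0.786) = 0.214
(β & (α /\ β)) -> ((α /\ ((α -> β) -> α)) /\ (~α \/ α)) = min(1, 1 − 0.000 + 0.214) = min(1, 1.214) = 1.000

1.000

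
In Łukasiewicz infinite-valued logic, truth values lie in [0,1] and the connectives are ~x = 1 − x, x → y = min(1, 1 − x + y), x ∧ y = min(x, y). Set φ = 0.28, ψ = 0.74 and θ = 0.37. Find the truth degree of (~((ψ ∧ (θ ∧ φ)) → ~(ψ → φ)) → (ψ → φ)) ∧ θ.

θ ∧ φ = min(0.37, 0.28) = 0.28
ψ ∧ (θ ∧ φ) = min(0.74, 0.28) = 0.28
ψ → φ = min(1, 1 − 0.74 + 0.28) = min(1, 0.54) = 0.54
~(ψ → φ) = 1 − 0.54 = 0.46
(ψ ∧ (θ ∧ φ)) → ~(ψ → φ) = min(1, 1 − 0.28 + 0.46) = min(1, 1.18) = 1.00
~((ψ ∧ (θ ∧ φ)) → ~(ψ → φ)) = 1 − 1.00 = 0.00
~((ψ ∧ (θ ∧ φ)) → ~(ψ → φ)) → (ψ → φ) = min(1, 1 − 0.00 + 0.54) = min(1, 1.54) = 1.00
(~((ψ ∧ (θ ∧ φ)) → ~(ψ → φ)) → (ψ → φ)) ∧ θ = min(1.00, 0.37) = 0.37

0.37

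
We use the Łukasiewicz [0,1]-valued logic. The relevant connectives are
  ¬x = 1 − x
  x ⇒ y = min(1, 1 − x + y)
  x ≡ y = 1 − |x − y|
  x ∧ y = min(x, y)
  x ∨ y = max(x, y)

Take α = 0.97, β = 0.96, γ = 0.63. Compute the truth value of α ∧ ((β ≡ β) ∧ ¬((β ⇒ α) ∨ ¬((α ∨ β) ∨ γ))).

β ≡ β = 1 − |0.96 − 0.96| = 1 − 0.00 = 1.00
β ⇒ α = min(1, 1 − 0.96 + 0.97) = min(1, 1.01) = 1.00
α ∨ β = max(0.97, 0.96) = 0.97
(α ∨ β) ∨ γ = max(0.97, 0.63) = 0.97
¬((α ∨ β) ∨ γ) = 1 − 0.97 = 0.03
(β ⇒ α) ∨ ¬((α ∨ β) ∨ γ) = max(1.00, 0.03) = 1.00
¬((β ⇒ α) ∨ ¬((α ∨ β) ∨ γ)) = 1 − 1.00 = 0.00
(β ≡ β) ∧ ¬((β ⇒ α) ∨ ¬((α ∨ β) ∨ γ)) = min(1.00, 0.00) = 0.00
α ∧ ((β ≡ β) ∧ ¬((β ⇒ α) ∨ ¬((α ∨ β) ∨ γ))) = min(0.97, 0.00) = 0.00

0.00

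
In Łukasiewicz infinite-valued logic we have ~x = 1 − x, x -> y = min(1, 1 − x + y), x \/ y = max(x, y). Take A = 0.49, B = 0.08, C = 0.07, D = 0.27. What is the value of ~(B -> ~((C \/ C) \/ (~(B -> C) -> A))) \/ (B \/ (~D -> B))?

0.35

C \/ C = max(0.07, 0.07) = 0.07
B -> C = min(1, 1 − 0.08 + 0.07) = min(1, 0.99) = 0.99
~(B -> C) = 1 − 0.99 = 0.01
~(B -> C) -> A = min(1, 1 − 0.01 + 0.49) = min(1, 1.48) = 1.00
(C \/ C) \/ (~(B -> C) -> A) = max(0.07, 1.00) = 1.00
~((C \/ C) \/ (~(B -> C) -> A)) = 1 − 1.00 = 0.00
B -> ~((C \/ C) \/ (~(B -> C) -> A)) = min(1, 1 − 0.08 + 0.00) = min(1, 0.92) = 0.92
~(B -> ~((C \/ C) \/ (~(B -> C) -> A))) = 1 − 0.92 = 0.08
~D = 1 − 0.27 = 0.73
~D -> B = min(1, 1 − 0.73 + 0.08) = min(1, 0.35) = 0.35
B \/ (~D -> B) = max(0.08, 0.35) = 0.35
~(B -> ~((C \/ C) \/ (~(B -> C) -> A))) \/ (B \/ (~D -> B)) = max(0.08, 0.35) = 0.35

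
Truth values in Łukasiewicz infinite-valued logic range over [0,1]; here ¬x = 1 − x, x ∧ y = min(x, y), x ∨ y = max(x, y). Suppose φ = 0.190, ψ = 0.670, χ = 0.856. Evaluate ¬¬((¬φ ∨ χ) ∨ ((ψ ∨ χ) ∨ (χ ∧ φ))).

¬φ = 1 − 0.190 = 0.810
¬φ ∨ χ = max(0.810, 0.856) = 0.856
ψ ∨ χ = max(0.670, 0.856) = 0.856
χ ∧ φ = min(0.856, 0.190) = 0.190
(ψ ∨ χ) ∨ (χ ∧ φ) = max(0.856, 0.190) = 0.856
(¬φ ∨ χ) ∨ ((ψ ∨ χ) ∨ (χ ∧ φ)) = max(0.856, 0.856) = 0.856
¬((¬φ ∨ χ) ∨ ((ψ ∨ χ) ∨ (χ ∧ φ))) = 1 − 0.856 = 0.144
¬¬((¬φ ∨ χ) ∨ ((ψ ∨ χ) ∨ (χ ∧ φ))) = 1 − 0.144 = 0.856

0.856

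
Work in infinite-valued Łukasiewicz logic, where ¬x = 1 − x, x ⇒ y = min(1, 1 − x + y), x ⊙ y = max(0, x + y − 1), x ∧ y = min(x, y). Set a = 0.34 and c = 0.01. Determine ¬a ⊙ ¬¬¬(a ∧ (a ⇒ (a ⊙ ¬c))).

0.32

¬a = 1 − 0.34 = 0.66
¬c = 1 − 0.01 = 0.99
a ⊙ ¬c = max(0, 0.34 + 0.99 − 1) = max(0, 0.33) = 0.33
a ⇒ (a ⊙ ¬c) = min(1, 1 − 0.34 + 0.33) = min(1, 0.99) = 0.99
a ∧ (a ⇒ (a ⊙ ¬c)) = min(0.34, 0.99) = 0.34
¬(a ∧ (a ⇒ (a ⊙ ¬c))) = 1 − 0.34 = 0.66
¬¬(a ∧ (a ⇒ (a ⊙ ¬c))) = 1 − 0.66 = 0.34
¬¬¬(a ∧ (a ⇒ (a ⊙ ¬c))) = 1 − 0.34 = 0.66
¬a ⊙ ¬¬¬(a ∧ (a ⇒ (a ⊙ ¬c))) = max(0, 0.66 + 0.66 − 1) = max(0, 0.32) = 0.32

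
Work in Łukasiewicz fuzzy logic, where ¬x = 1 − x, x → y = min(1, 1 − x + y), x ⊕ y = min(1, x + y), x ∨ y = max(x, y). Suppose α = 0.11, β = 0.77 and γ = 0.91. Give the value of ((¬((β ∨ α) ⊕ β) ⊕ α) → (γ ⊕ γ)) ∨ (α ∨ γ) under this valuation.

β ∨ α = max(0.77, 0.11) = 0.77
(β ∨ α) ⊕ β = min(1, 0.77 + 0.77) = min(1, 1.54) = 1.00
¬((β ∨ α) ⊕ β) = 1 − 1.00 = 0.00
¬((β ∨ α) ⊕ β) ⊕ α = min(1, 0.00 + 0.11) = min(1, 0.11) = 0.11
γ ⊕ γ = min(1, 0.91 + 0.91) = min(1, 1.82) = 1.00
(¬((β ∨ α) ⊕ β) ⊕ α) → (γ ⊕ γ) = min(1, 1 − 0.11 + 1.00) = min(1, 1.89) = 1.00
α ∨ γ = max(0.11, 0.91) = 0.91
((¬((β ∨ α) ⊕ β) ⊕ α) → (γ ⊕ γ)) ∨ (α ∨ γ) = max(1.00, 0.91) = 1.00

1.00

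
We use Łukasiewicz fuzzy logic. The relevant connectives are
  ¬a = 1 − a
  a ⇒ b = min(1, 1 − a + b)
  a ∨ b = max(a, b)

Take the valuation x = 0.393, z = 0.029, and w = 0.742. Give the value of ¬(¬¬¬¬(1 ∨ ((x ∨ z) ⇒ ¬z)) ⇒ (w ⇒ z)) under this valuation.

x ∨ z = max(0.393, 0.029) = 0.393
¬z = 1 − 0.029 = 0.971
(x ∨ z) ⇒ ¬z = min(1, 1 − 0.393 + 0.971) = min(1, 1.578) = 1.000
1 ∨ ((x ∨ z) ⇒ ¬z) = max(1.000, 1.000) = 1.000
¬(1 ∨ ((x ∨ z) ⇒ ¬z)) = 1 − 1.000 = 0.000
¬¬(1 ∨ ((x ∨ z) ⇒ ¬z)) = 1 − 0.000 = 1.000
¬¬¬(1 ∨ ((x ∨ z) ⇒ ¬z)) = 1 − 1.000 = 0.000
¬¬¬¬(1 ∨ ((x ∨ z) ⇒ ¬z)) = 1 − 0.000 = 1.000
w ⇒ z = min(1, 1 − 0.742 + 0.029) = min(1, 0.287) = 0.287
¬¬¬¬(1 ∨ ((x ∨ z) ⇒ ¬z)) ⇒ (w ⇒ z) = min(1, 1 − 1.000 + 0.287) = min(1, 0.287) = 0.287
¬(¬¬¬¬(1 ∨ ((x ∨ z) ⇒ ¬z)) ⇒ (w ⇒ z)) = 1 − 0.287 = 0.713

0.713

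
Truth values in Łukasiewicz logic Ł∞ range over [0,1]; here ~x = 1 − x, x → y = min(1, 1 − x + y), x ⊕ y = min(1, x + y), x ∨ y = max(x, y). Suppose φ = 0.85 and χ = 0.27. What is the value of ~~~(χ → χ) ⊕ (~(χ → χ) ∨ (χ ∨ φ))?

0.85

χ → χ = min(1, 1 − 0.27 + 0.27) = min(1, 1.00) = 1.00
~(χ → χ) = 1 − 1.00 = 0.00
~~(χ → χ) = 1 − 0.00 = 1.00
~~~(χ → χ) = 1 − 1.00 = 0.00
χ ∨ φ = max(0.27, 0.85) = 0.85
~(χ → χ) ∨ (χ ∨ φ) = max(0.00, 0.85) = 0.85
~~~(χ → χ) ⊕ (~(χ → χ) ∨ (χ ∨ φ)) = min(1, 0.00 + 0.85) = min(1, 0.85) = 0.85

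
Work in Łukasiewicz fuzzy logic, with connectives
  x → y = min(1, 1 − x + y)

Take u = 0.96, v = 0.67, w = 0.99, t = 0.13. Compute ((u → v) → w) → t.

0.13

u → v = min(1, 1 − 0.96 + 0.67) = min(1, 0.71) = 0.71
(u → v) → w = min(1, 1 − 0.71 + 0.99) = min(1, 1.28) = 1.00
((u → v) → w) → t = min(1, 1 − 1.00 + 0.13) = min(1, 0.13) = 0.13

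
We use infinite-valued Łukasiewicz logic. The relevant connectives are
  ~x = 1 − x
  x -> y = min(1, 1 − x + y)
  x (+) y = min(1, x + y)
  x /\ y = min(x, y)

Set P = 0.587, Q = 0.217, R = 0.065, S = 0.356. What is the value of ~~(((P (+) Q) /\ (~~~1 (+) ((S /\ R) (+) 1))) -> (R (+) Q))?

P (+) Q = min(1, 0.587 + 0.217) = min(1, 0.804) = 0.804
~1 = 1 − 1.000 = 0.000
~~1 = 1 − 0.000 = 1.000
~~~1 = 1 − 1.000 = 0.000
S /\ R = min(0.356, 0.065) = 0.065
(S /\ R) (+) 1 = min(1, 0.065 + 1.000) = min(1, 1.065) = 1.000
~~~1 (+) ((S /\ R) (+) 1) = min(1, 0.000 + 1.000) = min(1, 1.000) = 1.000
(P (+) Q) /\ (~~~1 (+) ((S /\ R) (+) 1)) = min(0.804, 1.000) = 0.804
R (+) Q = min(1, 0.065 + 0.217) = min(1, 0.282) = 0.282
((P (+) Q) /\ (~~~1 (+) ((S /\ R) (+) 1))) -> (R (+) Q) = min(1, 1 − 0.804 + 0.282) = min(1, 0.478) = 0.478
~(((P (+) Q) /\ (~~~1 (+) ((S /\ R) (+) 1))) -> (R (+) Q)) = 1 − 0.478 = 0.522
~~(((P (+) Q) /\ (~~~1 (+) ((S /\ R) (+) 1))) -> (R (+) Q)) = 1 − 0.522 = 0.478

0.478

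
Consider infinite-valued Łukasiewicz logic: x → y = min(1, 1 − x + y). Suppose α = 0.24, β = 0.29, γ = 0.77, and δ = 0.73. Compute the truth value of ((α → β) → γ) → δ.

0.96

α → β = min(1, 1 − 0.24 + 0.29) = min(1, 1.05) = 1.00
(α → β) → γ = min(1, 1 − 1.00 + 0.77) = min(1, 0.77) = 0.77
((α → β) → γ) → δ = min(1, 1 − 0.77 + 0.73) = min(1, 0.96) = 0.96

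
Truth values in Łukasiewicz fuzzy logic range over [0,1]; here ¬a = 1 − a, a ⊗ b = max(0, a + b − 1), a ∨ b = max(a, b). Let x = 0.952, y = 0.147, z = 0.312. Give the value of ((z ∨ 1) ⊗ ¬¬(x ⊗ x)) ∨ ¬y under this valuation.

z ∨ 1 = max(0.312, 1.000) = 1.000
x ⊗ x = max(0, 0.952 + 0.952 − 1) = max(0, 0.904) = 0.904
¬(x ⊗ x) = 1 − 0.904 = 0.096
¬¬(x ⊗ x) = 1 − 0.096 = 0.904
(z ∨ 1) ⊗ ¬¬(x ⊗ x) = max(0, 1.000 + 0.904 − 1) = max(0, 0.904) = 0.904
¬y = 1 − 0.147 = 0.853
((z ∨ 1) ⊗ ¬¬(x ⊗ x)) ∨ ¬y = max(0.904, 0.853) = 0.904

0.904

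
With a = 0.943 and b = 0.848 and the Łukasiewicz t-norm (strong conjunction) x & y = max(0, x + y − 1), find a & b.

a & b = max(0, 0.943 + 0.848 − 1) = max(0, 0.791) = 0.791
For comparison, the Gödel (minimum) t-norm min(x, y) would give 0.848.

0.791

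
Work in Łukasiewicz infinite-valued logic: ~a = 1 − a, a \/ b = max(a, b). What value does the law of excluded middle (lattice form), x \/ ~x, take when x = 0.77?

0.77

~x = 1 − 0.77 = 0.23
x \/ ~x = max(0.77, 0.23) = 0.77
(The value 0.77 < 1 shows this instance is not satisfied; not a Ł∞-tautology — its value is max(a, 1−a).)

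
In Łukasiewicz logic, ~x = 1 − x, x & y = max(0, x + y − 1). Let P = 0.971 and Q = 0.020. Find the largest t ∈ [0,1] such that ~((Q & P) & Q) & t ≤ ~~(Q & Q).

Q & P = max(0, 0.020 + 0.971 − 1) = max(0, -0.009) = 0.000
(Q & P) & Q = max(0, 0.000 + 0.020 − 1) = max(0, -0.980) = 0.000
~((Q & P) & Q) = 1 − 0.000 = 1.000
So the left factor is ~((Q & P) & Q) = 1.000.
Q & Q = max(0, 0.020 + 0.020 − 1) = max(0, -0.960) = 0.000
~(Q & Q) = 1 − 0.000 = 1.000
~~(Q & Q) = 1 − 1.000 = 0.000
So the right-hand bound is ~~(Q & Q) = 0.000.
The residuum of the Łukasiewicz t-norm gives the supremum: min(1, 1 − 1.000 + 0.000).
1 − 1.000 + 0.000 = 0.000, so t = min(1, 0.000) = 0.000.
Check: 1.000 & 0.000 = max(0, 0.000) = 0.000 ≤ 0.000.

0.000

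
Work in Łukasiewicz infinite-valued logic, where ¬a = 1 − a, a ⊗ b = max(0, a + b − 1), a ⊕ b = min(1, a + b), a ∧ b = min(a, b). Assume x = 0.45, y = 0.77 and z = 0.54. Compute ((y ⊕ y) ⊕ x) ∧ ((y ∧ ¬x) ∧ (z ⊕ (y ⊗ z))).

y ⊕ y = min(1, 0.77 + 0.77) = min(1, 1.54) = 1.00
(y ⊕ y) ⊕ x = min(1, 1.00 + 0.45) = min(1, 1.45) = 1.00
¬x = 1 − 0.45 = 0.55
y ∧ ¬x = min(0.77, 0.55) = 0.55
y ⊗ z = max(0, 0.77 + 0.54 − 1) = max(0, 0.31) = 0.31
z ⊕ (y ⊗ z) = min(1, 0.54 + 0.31) = min(1, 0.85) = 0.85
(y ∧ ¬x) ∧ (z ⊕ (y ⊗ z)) = min(0.55, 0.85) = 0.55
((y ⊕ y) ⊕ x) ∧ ((y ∧ ¬x) ∧ (z ⊕ (y ⊗ z))) = min(1.00, 0.55) = 0.55

0.55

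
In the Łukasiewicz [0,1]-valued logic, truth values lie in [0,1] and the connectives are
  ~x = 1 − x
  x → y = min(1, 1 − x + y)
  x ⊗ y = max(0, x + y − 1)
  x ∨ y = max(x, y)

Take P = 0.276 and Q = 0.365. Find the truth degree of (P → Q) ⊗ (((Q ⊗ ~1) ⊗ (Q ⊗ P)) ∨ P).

P → Q = min(1, 1 − 0.276 + 0.365) = min(1, 1.089) = 1.000
~1 = 1 − 1.000 = 0.000
Q ⊗ ~1 = max(0, 0.365 + 0.000 − 1) = max(0, -0.635) = 0.000
Q ⊗ P = max(0, 0.365 + 0.276 − 1) = max(0, -0.359) = 0.000
(Q ⊗ ~1) ⊗ (Q ⊗ P) = max(0, 0.000 + 0.000 − 1) = max(0, -1.000) = 0.000
((Q ⊗ ~1) ⊗ (Q ⊗ P)) ∨ P = max(0.000, 0.276) = 0.276
(P → Q) ⊗ (((Q ⊗ ~1) ⊗ (Q ⊗ P)) ∨ P) = max(0, 1.000 + 0.276 − 1) = max(0, 0.276) = 0.276

0.276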